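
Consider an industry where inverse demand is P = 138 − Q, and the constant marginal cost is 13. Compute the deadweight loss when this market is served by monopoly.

DWL = 1953.125

Under competition P = MC = 13, so Q = (138 − 13)/1 = 125.
Monopoly sets MR = MC: 138 − 2Q = 13 ⇒ Q = 62.5, P = 138 − 62.5 = 75.5.
DWL is the triangle between Q = 62.5 and Q = 125: ½·(125 − 62.5)·(75.5 − 13) = 1953.125.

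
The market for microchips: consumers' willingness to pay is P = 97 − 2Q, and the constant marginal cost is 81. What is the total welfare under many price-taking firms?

TS = 64

Perfect competition: P = MC = 81, so 97 − 2Q = 81 and Q = 8.
CS = ½·(97 − 81)·8 = 64; PS = (81 − 81)·8 = 0; TS = 64.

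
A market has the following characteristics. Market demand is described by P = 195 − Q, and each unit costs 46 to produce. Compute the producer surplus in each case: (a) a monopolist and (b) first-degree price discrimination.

Monopoly: PS = 5550.25; Perfect PD: PS = 11100.5

The monopolist equates marginal revenue to marginal cost: 195 − 2Q = 46, so Q = 74.5. From demand, P = 120.5.
PS = (120.5 − 46)·74.5 = 5550.25.
With perfect price discrimination, output is the efficient level Q = 149 (where demand meets MC), but every buyer pays their willingness to pay: CS = 0 and PS = total surplus.
PS = ½·(195 − 46)·149 = 11100.5.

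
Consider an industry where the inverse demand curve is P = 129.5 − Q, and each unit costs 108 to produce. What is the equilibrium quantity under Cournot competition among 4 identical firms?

With 4 symmetric Cournot firms, each firm's FOC gives 129.5 − 5q = 108, so q = 4.3, Q = 4·4.3 = 17.2, and P = 112.3.

Q = 17.2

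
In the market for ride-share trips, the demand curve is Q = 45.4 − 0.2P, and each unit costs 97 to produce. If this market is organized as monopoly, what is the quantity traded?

Q = 13

Inverting demand: P = 227 − 5Q.
Monopoly sets MR = MC: 227 − 10Q = 97 ⇒ Q = 13, P = 227 − 5·13 = 162.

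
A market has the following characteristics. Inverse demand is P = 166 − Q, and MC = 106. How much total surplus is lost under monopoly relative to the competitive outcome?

Competitive firms price at marginal cost: P = 106, giving Q = 60.
A monopolist chooses Q where MR = MC. MR = 166 − 2Q; setting this equal to 106 gives Q = 30 and P = 136.
DWL is the triangle between Q = 30 and Q = 60: ½·(60 − 30)·(136 − 106) = 450.

DWL = 450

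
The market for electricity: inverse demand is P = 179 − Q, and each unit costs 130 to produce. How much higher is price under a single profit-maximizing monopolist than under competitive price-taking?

Price rises by 24.5

Competitive firms price at marginal cost: P = 130, giving Q = 49.
A monopolist chooses Q where MR = MC. MR = 179 − 2Q; setting this equal to 130 gives Q = 24.5 and P = 154.5.
Change in price: 154.5 − 130 = 24.5.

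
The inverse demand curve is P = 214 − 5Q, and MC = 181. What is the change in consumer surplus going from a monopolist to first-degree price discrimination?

A monopolist chooses Q where MR = MC. MR = 214 − 10Q; setting this equal to 181 gives Q = 3.3 and P = 197.5.
CS = ½·(214 − 197.5)·3.3 = 27.225.
A perfectly discriminating monopolist sells every unit with P(Q) ≥ MC(Q), so output equals the competitive quantity Q = 6.6. Each buyer pays their reservation price, so CS = 0 and the firm captures all surplus.
CS = 0.
Change in consumer surplus: 0 − 27.225 = −27.225.

Consumer surplus falls by 27.225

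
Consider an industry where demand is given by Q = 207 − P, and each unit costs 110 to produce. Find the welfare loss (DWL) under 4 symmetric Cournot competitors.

DWL = 188.18

Inverting demand: P = 207 − Q.
Under competition P = MC = 110, so Q = (207 − 110)/1 = 97.
With 4 symmetric Cournot firms, each firm's FOC gives 207 − 5q = 110, so q = 19.4, Q = 4·19.4 = 77.6, and P = 129.4.
DWL is the triangle between Q = 77.6 and Q = 97: ½·(97 − 77.6)·(129.4 − 110) = 188.18.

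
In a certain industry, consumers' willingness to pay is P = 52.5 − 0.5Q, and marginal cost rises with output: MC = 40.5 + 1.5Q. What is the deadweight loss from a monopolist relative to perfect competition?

DWL = 1.44

Competitive equilibrium sets price equal to marginal cost: 52.5 − 0.5Q = 40.5 + 1.5Q, so Q = 6 and P = 49.5.
The monopolist equates marginal revenue to marginal cost: 52.5 − Q = 40.5 + 1.5Q, so Q = 4.8. From demand, P = 50.1.
CS = ½·(52.5 − 49.5)·6 = 9; PS = (49.5·6 − 40.5·6 − ½·1.5·6²) = 27; TS = 36.
CS = ½·(52.5 − 50.1)·4.8 = 5.76; PS = (50.1·4.8 − 40.5·4.8 − ½·1.5·4.8²) = 28.8; TS = 34.56.
DWL = 36 − 34.56 = 1.44.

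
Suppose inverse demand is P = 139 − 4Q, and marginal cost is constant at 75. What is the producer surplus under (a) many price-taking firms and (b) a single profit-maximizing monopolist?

Competition: PS = 0; Monopoly: PS = 256

Under competition P = MC = 75, so Q = (139 − 75)/4 = 16.
PS = (75 − 75)·16 = 0.
The monopolist equates marginal revenue to marginal cost: 139 − 8Q = 75, so Q = 8. From demand, P = 107.
PS = (107 − 75)·8 = 256.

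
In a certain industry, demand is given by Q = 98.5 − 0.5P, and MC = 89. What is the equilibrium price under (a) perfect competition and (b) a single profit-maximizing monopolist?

Inverting demand: P = 197 − 2Q.
Competitive firms price at marginal cost: P = 89, giving Q = 54.
A monopolist chooses Q where MR = MC. MR = 197 − 4Q; setting this equal to 89 gives Q = 27 and P = 143.

Competition: P = 89; Monopoly: P = 143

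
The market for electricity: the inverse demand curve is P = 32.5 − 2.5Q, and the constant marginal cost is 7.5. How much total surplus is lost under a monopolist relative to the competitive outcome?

DWL = 31.25

Competitive firms price at marginal cost: P = 7.5, giving Q = 10.
Monopoly sets MR = MC: 32.5 − 5Q = 7.5 ⇒ Q = 5, P = 32.5 − 2.5·5 = 20.
DWL is the triangle between Q = 5 and Q = 10: ½·(10 − 5)·(20 − 7.5) = 31.25.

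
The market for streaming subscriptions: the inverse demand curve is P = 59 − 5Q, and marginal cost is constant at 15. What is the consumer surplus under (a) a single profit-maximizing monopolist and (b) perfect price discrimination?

Monopoly: CS = 48.4; Perfect PD: CS = 0

Monopoly sets MR = MC: 59 − 10Q = 15 ⇒ Q = 4.4, P = 59 − 5·4.4 = 37.
CS = ½·(59 − 37)·4.4 = 48.4.
With perfect price discrimination, output is the efficient level Q = 8.8 (where demand meets MC), but every buyer pays their willingness to pay: CS = 0 and PS = total surplus.
CS = 0.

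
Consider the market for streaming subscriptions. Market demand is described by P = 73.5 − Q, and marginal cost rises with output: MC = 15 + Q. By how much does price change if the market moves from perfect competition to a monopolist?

Competitive equilibrium sets price equal to marginal cost: 73.5 − Q = 15 + Q, so Q = 29.25 and P = 44.25.
A monopolist chooses Q where MR = MC. MR = 73.5 − 2Q; setting this equal to 15 + Q gives Q = 19.5 and P = 54.
Change in price: 54 − 44.25 = 9.75.

P rises by 9.75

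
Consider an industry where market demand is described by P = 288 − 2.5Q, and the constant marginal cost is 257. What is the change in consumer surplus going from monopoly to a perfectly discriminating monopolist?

A monopolist chooses Q where MR = MC. MR = 288 − 5Q; setting this equal to 257 gives Q = 6.2 and P = 272.5.
CS = ½·(288 − 272.5)·6.2 = 48.05.
With perfect price discrimination, output is the efficient level Q = 12.4 (where demand meets MC), but every buyer pays their willingness to pay: CS = 0 and PS = total surplus.
CS = 0.
Change in consumer surplus: 0 − 48.05 = −48.05.

CS falls by 48.05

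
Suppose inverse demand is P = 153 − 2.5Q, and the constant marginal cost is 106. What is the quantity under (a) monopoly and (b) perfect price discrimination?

Monopoly: Q = 9.4; Perfect PD: Q = 18.8

The monopolist equates marginal revenue to marginal cost: 153 − 5Q = 106, so Q = 9.4. From demand, P = 129.5.
Under first-degree price discrimination the firm charges each unit its demand price and produces up to where P = MC, i.e. Q = 18.8. Consumer surplus is zero; producer surplus equals total surplus.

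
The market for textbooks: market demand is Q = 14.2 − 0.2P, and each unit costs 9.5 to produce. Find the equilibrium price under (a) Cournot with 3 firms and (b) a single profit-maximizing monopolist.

Cournot: P = 24.875; Monopoly: P = 40.25

Inverting demand: P = 71 − 5Q.
In a 3-firm Cournot equilibrium, symmetry and the first-order condition give q = (71 − 9.5)/(20) = 3.075. So Q = 9.225 and P = 24.875.
Monopoly sets MR = MC: 71 − 10Q = 9.5 ⇒ Q = 6.15, P = 71 − 5·6.15 = 40.25.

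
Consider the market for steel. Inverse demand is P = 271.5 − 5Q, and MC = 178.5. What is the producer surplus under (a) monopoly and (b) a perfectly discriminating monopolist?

Monopoly: PS = 432.45; Perfect PD: PS = 864.9

Monopoly sets MR = MC: 271.5 − 10Q = 178.5 ⇒ Q = 9.3, P = 271.5 − 5·9.3 = 225.
PS = (225 − 178.5)·9.3 = 432.45.
Under first-degree price discrimination the firm charges each unit its demand price and produces up to where P = MC, i.e. Q = 18.6. Consumer surplus is zero; producer surplus equals total surplus.
PS = ½·(271.5 − 178.5)·18.6 = 864.9.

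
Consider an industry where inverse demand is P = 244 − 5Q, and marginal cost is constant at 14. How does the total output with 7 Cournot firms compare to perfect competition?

With 7 symmetric Cournot firms, each firm's FOC gives 244 − 40q = 14, so q = 5.75, Q = 7·5.75 = 40.25, and P = 42.75.
Perfect competition: P = MC = 14, so 244 − 5Q = 14 and Q = 46.

Cournot: Q = 40.25; Competition: Q = 46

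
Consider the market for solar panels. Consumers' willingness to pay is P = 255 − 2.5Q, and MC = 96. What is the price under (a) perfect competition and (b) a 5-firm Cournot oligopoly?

Under competition P = MC = 96, so Q = (255 − 96)/2.5 = 63.6.
With 5 symmetric Cournot firms, each firm's FOC gives 255 − 15q = 96, so q = 10.6, Q = 5·10.6 = 53, and P = 122.5.

Competition: P = 96; Cournot: P = 122.5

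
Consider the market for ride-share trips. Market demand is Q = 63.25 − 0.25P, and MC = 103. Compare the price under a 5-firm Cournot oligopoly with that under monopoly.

Inverting demand: P = 253 − 4Q.
In a 5-firm Cournot equilibrium, symmetry and the first-order condition give q = (253 − 103)/(24) = 6.25. So Q = 31.25 and P = 128.
Monopoly sets MR = MC: 253 − 8Q = 103 ⇒ Q = 18.75, P = 253 − 4·18.75 = 178.

Cournot: P = 128; Monopoly: P = 178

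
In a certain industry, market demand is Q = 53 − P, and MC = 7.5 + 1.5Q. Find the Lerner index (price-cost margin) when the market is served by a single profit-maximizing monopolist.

Inverting demand: P = 53 − Q.
A monopolist chooses Q where MR = MC. MR = 53 − 2Q; setting this equal to 7.5 + 1.5Q gives Q = 13 and P = 40.
Lerner index = (P − MC)/P = (40 − 27)/40 = 0.325.

Lerner index = 0.325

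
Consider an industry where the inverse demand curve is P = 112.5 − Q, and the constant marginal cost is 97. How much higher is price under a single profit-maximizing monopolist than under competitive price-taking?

Under competition P = MC = 97, so Q = (112.5 − 97)/1 = 15.5.
A monopolist chooses Q where MR = MC. MR = 112.5 − 2Q; setting this equal to 97 gives Q = 7.75 and P = 104.75.
Change in price: 104.75 − 97 = 7.75.

Price rises by 7.75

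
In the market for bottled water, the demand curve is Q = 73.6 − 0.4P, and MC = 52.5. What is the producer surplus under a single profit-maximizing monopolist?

PS = 1729.225

Inverting demand: P = 184 − 2.5Q.
The monopolist equates marginal revenue to marginal cost: 184 − 5Q = 52.5, so Q = 26.3. From demand, P = 118.25.
PS = (118.25 − 52.5)·26.3 = 1729.225.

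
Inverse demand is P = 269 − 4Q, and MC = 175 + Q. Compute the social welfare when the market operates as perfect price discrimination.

TS = 883.6

A perfectly discriminating monopolist sells every unit with P(Q) ≥ MC(Q), so output equals the competitive quantity Q = 18.8. Each buyer pays their reservation price, so CS = 0 and the firm captures all surplus.
TS = 883.6 (equal to competitive TS).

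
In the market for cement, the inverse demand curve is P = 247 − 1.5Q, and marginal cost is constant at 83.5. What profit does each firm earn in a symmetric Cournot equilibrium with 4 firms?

π_i = 712.86

With 4 symmetric Cournot firms, each firm's FOC gives 247 − 7.5q = 83.5, so q = 21.8, Q = 4·21.8 = 87.2, and P = 116.2.
Each firm's profit = (116.2 − 83.5)·21.8 = 712.86.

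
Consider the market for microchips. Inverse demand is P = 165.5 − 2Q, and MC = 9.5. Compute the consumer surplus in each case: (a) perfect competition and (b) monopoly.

Competition: CS = 6084; Monopoly: CS = 1521

Perfect competition: P = MC = 9.5, so 165.5 − 2Q = 9.5 and Q = 78.
CS = ½·(165.5 − 9.5)·78 = 6084.
A monopolist chooses Q where MR = MC. MR = 165.5 − 4Q; setting this equal to 9.5 gives Q = 39 and P = 87.5.
CS = ½·(165.5 − 87.5)·39 = 1521.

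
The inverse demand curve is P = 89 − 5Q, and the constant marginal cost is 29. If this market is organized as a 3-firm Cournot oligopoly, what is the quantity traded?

With 3 symmetric Cournot firms, each firm's FOC gives 89 − 20q = 29, so q = 3, Q = 3·3 = 9, and P = 44.

Q = 9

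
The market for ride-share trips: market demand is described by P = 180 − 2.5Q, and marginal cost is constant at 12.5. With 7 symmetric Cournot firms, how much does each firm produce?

Cournot with 7 identical firms: the symmetric best-response condition is 180 − 20q = 12.5. Each firm produces q = 8.375, total output Q = 58.625, price P = 535/16.

q_i = 8.375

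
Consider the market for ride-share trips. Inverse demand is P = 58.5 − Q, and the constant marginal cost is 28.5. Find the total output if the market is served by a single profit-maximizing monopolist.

A monopolist chooses Q where MR = MC. MR = 58.5 − 2Q; setting this equal to 28.5 gives Q = 15 and P = 43.5.

Q = 15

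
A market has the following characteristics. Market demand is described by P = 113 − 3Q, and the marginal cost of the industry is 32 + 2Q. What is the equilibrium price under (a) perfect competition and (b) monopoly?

Under competition P = MC: 113 − 3Q = 32 + 2Q ⇒ Q = 16.2, P = 64.4.
Monopoly sets MR = MC: 113 − 6Q = 32 + 2Q ⇒ Q = 10.125, P = 113 − 3·10.125 = 82.625.

Competition: P = 64.4; Monopoly: P = 82.625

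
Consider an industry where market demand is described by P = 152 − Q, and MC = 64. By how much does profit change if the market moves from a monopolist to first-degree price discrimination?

The monopolist equates marginal revenue to marginal cost: 152 − 2Q = 64, so Q = 44. From demand, P = 108.
Profit = (108 − 64)·44 = 1936.
With perfect price discrimination, output is the efficient level Q = 88 (where demand meets MC), but every buyer pays their willingness to pay: CS = 0 and PS = total surplus.
PS equals the full surplus area, 3872. Profit = 3872 = 3872.
Change in profit: 3872 − 1936 = 1936.

Profit rises by 1936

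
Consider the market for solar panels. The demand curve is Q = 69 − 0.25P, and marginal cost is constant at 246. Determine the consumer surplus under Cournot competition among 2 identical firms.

CS = 50

Inverting demand: P = 276 − 4Q.
With 2 symmetric Cournot firms, each firm's FOC gives 276 − 12q = 246, so q = 2.5, Q = 2·2.5 = 5, and P = 256.
CS = ½·(276 − 256)·5 = 50.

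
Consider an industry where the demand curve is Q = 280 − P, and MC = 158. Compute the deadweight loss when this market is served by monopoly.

Inverting demand: P = 280 − Q.
Perfect competition: P = MC = 158, so 280 − Q = 158 and Q = 122.
A monopolist chooses Q where MR = MC. MR = 280 − 2Q; setting this equal to 158 gives Q = 61 and P = 219.
DWL is the triangle between Q = 61 and Q = 122: ½·(122 − 61)·(219 − 158) = 1860.5.

DWL = 1860.5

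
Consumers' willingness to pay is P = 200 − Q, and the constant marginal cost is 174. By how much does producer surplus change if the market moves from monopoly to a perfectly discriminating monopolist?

PS rises by 169

The monopolist equates marginal revenue to marginal cost: 200 − 2Q = 174, so Q = 13. From demand, P = 187.
PS = (187 − 174)·13 = 169.
A perfectly discriminating monopolist sells every unit with P(Q) ≥ MC(Q), so output equals the competitive quantity Q = 26. Each buyer pays their reservation price, so CS = 0 and the firm captures all surplus.
PS = ½·(200 − 174)·26 = 338.
Change in producer surplus: 338 − 169 = 169.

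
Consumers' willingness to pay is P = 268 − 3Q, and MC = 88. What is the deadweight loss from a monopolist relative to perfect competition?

DWL = 1350

Competitive firms price at marginal cost: P = 88, giving Q = 60.
Monopoly sets MR = MC: 268 − 6Q = 88 ⇒ Q = 30, P = 268 − 3·30 = 178.
DWL is the triangle between Q = 30 and Q = 60: ½·(60 − 30)·(178 − 88) = 1350.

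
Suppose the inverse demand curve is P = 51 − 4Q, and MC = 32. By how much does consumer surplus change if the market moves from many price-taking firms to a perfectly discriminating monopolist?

Under competition P = MC = 32, so Q = (51 − 32)/4 = 4.75.
CS = ½·(51 − 32)·4.75 = 45.125.
With perfect price discrimination, output is the efficient level Q = 4.75 (where demand meets MC), but every buyer pays their willingness to pay: CS = 0 and PS = total surplus.
CS = 0.
Change in consumer surplus: 0 − 45.125 = −45.125.

Consumer surplus falls by 45.125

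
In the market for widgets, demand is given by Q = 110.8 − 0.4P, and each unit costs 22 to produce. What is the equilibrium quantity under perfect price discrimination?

Inverting demand: P = 277 − 2.5Q.
With perfect price discrimination, output is the efficient level Q = 102 (where demand meets MC), but every buyer pays their willingness to pay: CS = 0 and PS = total surplus.

Q = 102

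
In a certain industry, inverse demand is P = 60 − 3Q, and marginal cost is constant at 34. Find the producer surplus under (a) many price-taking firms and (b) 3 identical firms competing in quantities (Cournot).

Under competition P = MC = 34, so Q = (60 − 34)/3 = 26/3.
PS = (34 − 34)·26/3 = 0.
Cournot with 3 identical firms: the symmetric best-response condition is 60 − 12q = 34. Each firm produces q = 13/6, total output Q = 6.5, price P = 40.5.
PS = (40.5 − 34)·6.5 = 42.25.

Competition: PS = 0; Cournot: PS = 42.25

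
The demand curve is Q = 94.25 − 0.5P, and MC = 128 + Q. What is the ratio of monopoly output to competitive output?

Inverting demand: P = 188.5 − 2Q.
A monopolist chooses Q where MR = MC. MR = 188.5 − 4Q; setting this equal to 128 + Q gives Q = 12.1 and P = 164.3.
Under competition P = MC: 188.5 − 2Q = 128 + Q ⇒ Q = 121/6, P = 889/6.
Ratio Q_m/Q_c = 12.1/(121/6) = 0.6.

Q_m/Q_c = 0.6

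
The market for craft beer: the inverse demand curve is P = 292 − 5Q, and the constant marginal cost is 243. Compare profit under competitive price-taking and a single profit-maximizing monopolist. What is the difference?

Perfect competition: P = MC = 243, so 292 − 5Q = 243 and Q = 9.8.
Profit = (243 − 243)·9.8 = 0.
Monopoly sets MR = MC: 292 − 10Q = 243 ⇒ Q = 4.9, P = 292 − 5·4.9 = 267.5.
Profit = (267.5 − 243)·4.9 = 120.05.
Change in profit: 120.05 − 0 = 120.05.

π rises by 120.05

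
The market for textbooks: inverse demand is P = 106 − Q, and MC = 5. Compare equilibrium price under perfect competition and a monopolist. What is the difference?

Perfect competition: P = MC = 5, so 106 − Q = 5 and Q = 101.
The monopolist equates marginal revenue to marginal cost: 106 − 2Q = 5, so Q = 50.5. From demand, P = 55.5.
Change in equilibrium price: 55.5 − 5 = 50.5.

Equilibrium price rises by 50.5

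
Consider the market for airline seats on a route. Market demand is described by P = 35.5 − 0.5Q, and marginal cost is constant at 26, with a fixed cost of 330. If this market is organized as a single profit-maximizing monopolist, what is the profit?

The monopolist equates marginal revenue to marginal cost: 35.5 − Q = 26, so Q = 9.5. From demand, P = 30.75.
Profit = (30.75 − 26)·9.5 − 330 = −284.875.

Profit = −284.875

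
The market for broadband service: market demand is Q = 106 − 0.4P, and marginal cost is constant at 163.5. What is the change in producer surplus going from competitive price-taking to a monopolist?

Inverting demand: P = 265 − 2.5Q.
Perfect competition: P = MC = 163.5, so 265 − 2.5Q = 163.5 and Q = 40.6.
PS = (163.5 − 163.5)·40.6 = 0.
A monopolist chooses Q where MR = MC. MR = 265 − 5Q; setting this equal to 163.5 gives Q = 20.3 and P = 214.25.
PS = (214.25 − 163.5)·20.3 = 1030.225.
Change in producer surplus: 1030.225 − 0 = 1030.225.

Producer surplus rises by 1030.225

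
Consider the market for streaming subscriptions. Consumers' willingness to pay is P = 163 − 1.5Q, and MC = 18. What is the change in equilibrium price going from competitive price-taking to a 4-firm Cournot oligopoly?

Under competition P = MC = 18, so Q = (163 − 18)/1.5 = 290/3.
With 4 symmetric Cournot firms, each firm's FOC gives 163 − 7.5q = 18, so q = 58/3, Q = 4·58/3 = 232/3, and P = 47.
Change in equilibrium price: 47 − 18 = 29.

P rises by 29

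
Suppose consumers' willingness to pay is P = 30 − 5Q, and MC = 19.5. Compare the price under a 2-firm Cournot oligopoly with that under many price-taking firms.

Cournot: P = 23; Competition: P = 19.5

With 2 symmetric Cournot firms, each firm's FOC gives 30 − 15q = 19.5, so q = 0.7, Q = 2·0.7 = 1.4, and P = 23.
Competitive firms price at marginal cost: P = 19.5, giving Q = 2.1.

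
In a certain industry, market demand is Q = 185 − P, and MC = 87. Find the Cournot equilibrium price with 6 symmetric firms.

Inverting demand: P = 185 − Q.
Cournot with 6 identical firms: the symmetric best-response condition is 185 − 7q = 87. Each firm produces q = 14, total output Q = 84, price P = 101.

P = 101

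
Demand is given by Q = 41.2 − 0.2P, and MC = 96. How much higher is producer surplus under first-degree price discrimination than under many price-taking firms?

Inverting demand: P = 206 − 5Q.
Under competition P = MC = 96, so Q = (206 − 96)/5 = 22.
PS = (96 − 96)·22 = 0.
With perfect price discrimination, output is the efficient level Q = 22 (where demand meets MC), but every buyer pays their willingness to pay: CS = 0 and PS = total surplus.
PS = ½·(206 − 96)·22 = 1210.
Change in producer surplus: 1210 − 0 = 1210.

PS rises by 1210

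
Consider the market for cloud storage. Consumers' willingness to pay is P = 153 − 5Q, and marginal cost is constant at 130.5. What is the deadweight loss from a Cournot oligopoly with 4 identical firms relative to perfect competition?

DWL = 2.025

Perfect competition: P = MC = 130.5, so 153 − 5Q = 130.5 and Q = 4.5.
Cournot with 4 identical firms: the symmetric best-response condition is 153 − 25q = 130.5. Each firm produces q = 0.9, total output Q = 3.6, price P = 135.
DWL is the triangle between Q = 3.6 and Q = 4.5: ½·(4.5 − 3.6)·(135 − 130.5) = 2.025.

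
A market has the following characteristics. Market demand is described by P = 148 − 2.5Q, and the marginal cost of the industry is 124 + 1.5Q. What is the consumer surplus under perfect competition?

Competitive equilibrium sets price equal to marginal cost: 148 − 2.5Q = 124 + 1.5Q, so Q = 6 and P = 133.
CS = ½·(148 − 133)·6 = 45.

CS = 45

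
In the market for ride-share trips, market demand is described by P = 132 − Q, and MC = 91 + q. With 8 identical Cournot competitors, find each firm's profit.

π_i = 25.215

Cournot with 8 identical firms: the symmetric best-response condition is 132 − 9q = 91 + q. Each firm produces q = 4.1, total output Q = 32.8, price P = 99.2.
Each firm's profit = 99.2·4.1 − (91·4.1 + ½·1·4.1²) = 25.215.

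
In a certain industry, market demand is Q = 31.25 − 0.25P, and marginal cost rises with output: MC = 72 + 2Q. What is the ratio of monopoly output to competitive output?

Inverting demand: P = 125 − 4Q.
Monopoly sets MR = MC: 125 − 8Q = 72 + 2Q ⇒ Q = 5.3, P = 125 − 4·5.3 = 103.8.
Competitive equilibrium sets price equal to marginal cost: 125 − 4Q = 72 + 2Q, so Q = 53/6 and P = 269/3.
Ratio Q_m/Q_c = 5.3/(53/6) = 0.6.

Q_m/Q_c = 0.6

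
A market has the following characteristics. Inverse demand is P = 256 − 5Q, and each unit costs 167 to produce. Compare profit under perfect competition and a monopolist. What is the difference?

π rises by 396.05

Perfect competition: P = MC = 167, so 256 − 5Q = 167 and Q = 17.8.
Profit = (167 − 167)·17.8 = 0.
The monopolist equates marginal revenue to marginal cost: 256 − 10Q = 167, so Q = 8.9. From demand, P = 211.5.
Profit = (211.5 − 167)·8.9 = 396.05.
Change in profit: 396.05 − 0 = 396.05.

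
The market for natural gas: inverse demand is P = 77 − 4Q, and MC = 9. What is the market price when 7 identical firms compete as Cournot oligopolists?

P = 17.5

With 7 symmetric Cournot firms, each firm's FOC gives 77 − 32q = 9, so q = 2.125, Q = 7·2.125 = 14.875, and P = 17.5.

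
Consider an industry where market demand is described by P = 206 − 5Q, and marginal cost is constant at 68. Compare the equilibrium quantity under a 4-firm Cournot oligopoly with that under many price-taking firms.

In a 4-firm Cournot equilibrium, symmetry and the first-order condition give q = (206 − 68)/(25) = 5.52. So Q = 22.08 and P = 95.6.
Competitive firms price at marginal cost: P = 68, giving Q = 27.6.

Cournot: Q = 22.08; Competition: Q = 27.6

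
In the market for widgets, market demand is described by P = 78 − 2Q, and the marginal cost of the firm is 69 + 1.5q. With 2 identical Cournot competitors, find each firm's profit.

π_i = 3.96

With 2 symmetric Cournot firms, each firm's FOC gives 78 − 6q = 69 + 1.5q, so q = 1.2, Q = 2·1.2 = 2.4, and P = 73.2.
Each firm's profit = 73.2·1.2 − (69·1.2 + ½·1.5·1.2²) = 3.96.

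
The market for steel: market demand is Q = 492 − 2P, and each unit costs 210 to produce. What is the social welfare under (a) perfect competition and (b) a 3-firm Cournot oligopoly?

Competition: TS = 1296; Cournot: TS = 1215

Inverting demand: P = 246 − 0.5Q.
Perfect competition: P = MC = 210, so 246 − 0.5Q = 210 and Q = 72.
CS = ½·(246 − 210)·72 = 1296; PS = (210 − 210)·72 = 0; TS = 1296.
In a 3-firm Cournot equilibrium, symmetry and the first-order condition give q = (246 − 210)/(2) = 18. So Q = 54 and P = 219.
CS = ½·(246 − 219)·54 = 729; PS = (219 − 210)·54 = 486; TS = 1215.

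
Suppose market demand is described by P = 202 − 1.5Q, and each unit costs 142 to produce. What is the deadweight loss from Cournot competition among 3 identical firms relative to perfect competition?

Perfect competition: P = MC = 142, so 202 − 1.5Q = 142 and Q = 40.
With 3 symmetric Cournot firms, each firm's FOC gives 202 − 6q = 142, so q = 10, Q = 3·10 = 30, and P = 157.
DWL is the triangle between Q = 30 and Q = 40: ½·(40 − 30)·(157 − 142) = 75.

DWL = 75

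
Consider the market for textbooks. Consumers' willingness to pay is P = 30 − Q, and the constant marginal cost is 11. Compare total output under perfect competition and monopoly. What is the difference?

Perfect competition: P = MC = 11, so 30 − Q = 11 and Q = 19.
The monopolist equates marginal revenue to marginal cost: 30 − 2Q = 11, so Q = 9.5. From demand, P = 20.5.
Change in total output: 9.5 − 19 = −9.5.

Total output falls by 9.5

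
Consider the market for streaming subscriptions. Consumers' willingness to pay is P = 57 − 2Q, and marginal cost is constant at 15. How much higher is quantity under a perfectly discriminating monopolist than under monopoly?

The monopolist equates marginal revenue to marginal cost: 57 − 4Q = 15, so Q = 10.5. From demand, P = 36.
With perfect price discrimination, output is the efficient level Q = 21 (where demand meets MC), but every buyer pays their willingness to pay: CS = 0 and PS = total surplus.
Change in quantity: 21 − 10.5 = 10.5.

Q rises by 10.5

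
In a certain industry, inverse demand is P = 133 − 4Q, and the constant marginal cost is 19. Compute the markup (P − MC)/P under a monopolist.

The monopolist equates marginal revenue to marginal cost: 133 − 8Q = 19, so Q = 14.25. From demand, P = 76.
Lerner index = (P − MC)/P = (76 − 19)/76 = 0.75.

Lerner index = 0.75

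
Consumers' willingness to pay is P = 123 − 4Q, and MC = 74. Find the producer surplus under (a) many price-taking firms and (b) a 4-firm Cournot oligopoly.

Competition: PS = 0; Cournot: PS = 96.04

Competitive firms price at marginal cost: P = 74, giving Q = 12.25.
PS = (74 − 74)·12.25 = 0.
In a 4-firm Cournot equilibrium, symmetry and the first-order condition give q = (123 − 74)/(20) = 2.45. So Q = 9.8 and P = 83.8.
PS = (83.8 − 74)·9.8 = 96.04.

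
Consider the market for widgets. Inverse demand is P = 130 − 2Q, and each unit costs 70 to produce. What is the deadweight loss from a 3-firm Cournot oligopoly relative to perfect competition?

Competitive firms price at marginal cost: P = 70, giving Q = 30.
With 3 symmetric Cournot firms, each firm's FOC gives 130 − 8q = 70, so q = 7.5, Q = 3·7.5 = 22.5, and P = 85.
DWL is the triangle between Q = 22.5 and Q = 30: ½·(30 − 22.5)·(85 − 70) = 56.25.

DWL = 56.25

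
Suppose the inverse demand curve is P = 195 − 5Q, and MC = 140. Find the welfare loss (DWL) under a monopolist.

DWL = 75.625

Perfect competition: P = MC = 140, so 195 − 5Q = 140 and Q = 11.
The monopolist equates marginal revenue to marginal cost: 195 − 10Q = 140, so Q = 5.5. From demand, P = 167.5.
DWL is the triangle between Q = 5.5 and Q = 11: ½·(11 − 5.5)·(167.5 − 140) = 75.625.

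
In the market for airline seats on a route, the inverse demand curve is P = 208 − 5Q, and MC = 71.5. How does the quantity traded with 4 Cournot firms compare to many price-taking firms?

Cournot: Q = 21.84; Competition: Q = 27.3

With 4 symmetric Cournot firms, each firm's FOC gives 208 − 25q = 71.5, so q = 5.46, Q = 4·5.46 = 21.84, and P = 98.8.
Competitive firms price at marginal cost: P = 71.5, giving Q = 27.3.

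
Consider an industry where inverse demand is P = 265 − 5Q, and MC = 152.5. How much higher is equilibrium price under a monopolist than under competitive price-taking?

Under competition P = MC = 152.5, so Q = (265 − 152.5)/5 = 22.5.
The monopolist equates marginal revenue to marginal cost: 265 − 10Q = 152.5, so Q = 11.25. From demand, P = 208.75.
Change in equilibrium price: 208.75 − 152.5 = 56.25.

P rises by 56.25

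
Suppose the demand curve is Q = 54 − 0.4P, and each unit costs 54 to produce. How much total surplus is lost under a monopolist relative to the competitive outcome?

Inverting demand: P = 135 − 2.5Q.
Perfect competition: P = MC = 54, so 135 − 2.5Q = 54 and Q = 32.4.
A monopolist chooses Q where MR = MC. MR = 135 − 5Q; setting this equal to 54 gives Q = 16.2 and P = 94.5.
DWL is the triangle between Q = 16.2 and Q = 32.4: ½·(32.4 − 16.2)·(94.5 − 54) = 328.05.

DWL = 328.05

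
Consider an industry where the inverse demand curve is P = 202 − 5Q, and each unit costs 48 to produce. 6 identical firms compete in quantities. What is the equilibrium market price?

P = 70

In a 6-firm Cournot equilibrium, symmetry and the first-order condition give q = (202 − 48)/(35) = 4.4. So Q = 26.4 and P = 70.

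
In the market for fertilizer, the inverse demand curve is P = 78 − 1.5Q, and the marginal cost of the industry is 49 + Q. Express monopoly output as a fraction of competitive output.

Q_m/Q_c = 0.625

Monopoly sets MR = MC: 78 − 3Q = 49 + Q ⇒ Q = 7.25, P = 78 − 1.5·7.25 = 67.125.
Competitive equilibrium sets price equal to marginal cost: 78 − 1.5Q = 49 + Q, so Q = 11.6 and P = 60.6.
Ratio Q_m/Q_c = 7.25/11.6 = 0.625.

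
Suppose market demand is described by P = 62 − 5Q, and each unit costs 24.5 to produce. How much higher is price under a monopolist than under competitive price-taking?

P rises by 18.75

Under competition P = MC = 24.5, so Q = (62 − 24.5)/5 = 7.5.
Monopoly sets MR = MC: 62 − 10Q = 24.5 ⇒ Q = 3.75, P = 62 − 5·3.75 = 43.25.
Change in price: 43.25 − 24.5 = 18.75.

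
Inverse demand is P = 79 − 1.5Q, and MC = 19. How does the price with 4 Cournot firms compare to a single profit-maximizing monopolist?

Cournot with 4 identical firms: the symmetric best-response condition is 79 − 7.5q = 19. Each firm produces q = 8, total output Q = 32, price P = 31.
Monopoly sets MR = MC: 79 − 3Q = 19 ⇒ Q = 20, P = 79 − 1.5·20 = 49.

Cournot: P = 31; Monopoly: P = 49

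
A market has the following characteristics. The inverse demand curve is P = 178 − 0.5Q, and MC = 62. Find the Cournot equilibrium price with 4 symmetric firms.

Cournot with 4 identical firms: the symmetric best-response condition is 178 − 2.5q = 62. Each firm produces q = 46.4, total output Q = 185.6, price P = 85.2.

P = 85.2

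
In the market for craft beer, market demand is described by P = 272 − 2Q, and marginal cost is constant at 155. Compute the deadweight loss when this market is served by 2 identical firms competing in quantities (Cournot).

DWL = 380.25

Perfect competition: P = MC = 155, so 272 − 2Q = 155 and Q = 58.5.
With 2 symmetric Cournot firms, each firm's FOC gives 272 − 6q = 155, so q = 19.5, Q = 2·19.5 = 39, and P = 194.
DWL is the triangle between Q = 39 and Q = 58.5: ½·(58.5 − 39)·(194 − 155) = 380.25.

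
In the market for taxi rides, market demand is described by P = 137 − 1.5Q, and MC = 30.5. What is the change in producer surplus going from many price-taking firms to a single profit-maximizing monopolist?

Perfect competition: P = MC = 30.5, so 137 − 1.5Q = 30.5 and Q = 71.
PS = (30.5 − 30.5)·71 = 0.
The monopolist equates marginal revenue to marginal cost: 137 − 3Q = 30.5, so Q = 35.5. From demand, P = 83.75.
PS = (83.75 − 30.5)·35.5 = 1890.375.
Change in producer surplus: 1890.375 − 0 = 1890.375.

PS rises by 1890.375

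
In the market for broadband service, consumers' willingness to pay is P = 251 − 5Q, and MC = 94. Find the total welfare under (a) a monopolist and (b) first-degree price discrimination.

Monopoly: TS = 1848.675; Perfect PD: TS = 2464.9

A monopolist chooses Q where MR = MC. MR = 251 − 10Q; setting this equal to 94 gives Q = 15.7 and P = 172.5.
CS = ½·(251 − 172.5)·15.7 = 616.225; PS = (172.5 − 94)·15.7 = 1232.45; TS = 1848.675.
With perfect price discrimination, output is the efficient level Q = 31.4 (where demand meets MC), but every buyer pays their willingness to pay: CS = 0 and PS = total surplus.
TS = 2464.9 (equal to competitive TS).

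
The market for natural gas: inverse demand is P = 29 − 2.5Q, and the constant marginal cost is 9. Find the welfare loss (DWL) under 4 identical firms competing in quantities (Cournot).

Perfect competition: P = MC = 9, so 29 − 2.5Q = 9 and Q = 8.
In a 4-firm Cournot equilibrium, symmetry and the first-order condition give q = (29 − 9)/(12.5) = 1.6. So Q = 6.4 and P = 13.
DWL is the triangle between Q = 6.4 and Q = 8: ½·(8 − 6.4)·(13 − 9) = 3.2.

DWL = 3.2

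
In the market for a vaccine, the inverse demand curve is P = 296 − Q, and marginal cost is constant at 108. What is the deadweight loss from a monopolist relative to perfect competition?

DWL = 4418

Under competition P = MC = 108, so Q = (296 − 108)/1 = 188.
Monopoly sets MR = MC: 296 − 2Q = 108 ⇒ Q = 94, P = 296 − 94 = 202.
DWL is the triangle between Q = 94 and Q = 188: ½·(188 − 94)·(202 − 108) = 4418.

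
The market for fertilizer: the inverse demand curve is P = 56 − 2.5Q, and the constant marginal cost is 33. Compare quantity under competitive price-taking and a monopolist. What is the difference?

Under competition P = MC = 33, so Q = (56 − 33)/2.5 = 9.2.
Monopoly sets MR = MC: 56 − 5Q = 33 ⇒ Q = 4.6, P = 56 − 2.5·4.6 = 44.5.
Change in quantity: 4.6 − 9.2 = −4.6.

Quantity falls by 4.6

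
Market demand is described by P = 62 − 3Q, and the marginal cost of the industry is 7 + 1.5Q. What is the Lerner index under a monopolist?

The monopolist equates marginal revenue to marginal cost: 62 − 6Q = 7 + 1.5Q, so Q = 22/3. From demand, P = 40.
Lerner index = (P − MC)/P = (40 − 18)/40 = 0.55.

Lerner index = 0.55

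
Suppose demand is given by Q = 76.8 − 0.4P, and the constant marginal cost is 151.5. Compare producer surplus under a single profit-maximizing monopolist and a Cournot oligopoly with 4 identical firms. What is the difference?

Inverting demand: P = 192 − 2.5Q.
A monopolist chooses Q where MR = MC. MR = 192 − 5Q; setting this equal to 151.5 gives Q = 8.1 and P = 171.75.
PS = (171.75 − 151.5)·8.1 = 164.025.
In a 4-firm Cournot equilibrium, symmetry and the first-order condition give q = (192 − 151.5)/(12.5) = 3.24. So Q = 12.96 and P = 159.6.
PS = (159.6 − 151.5)·12.96 = 104.976.
Change in producer surplus: 104.976 − 164.025 = −59.049.

Producer surplus falls by 59.049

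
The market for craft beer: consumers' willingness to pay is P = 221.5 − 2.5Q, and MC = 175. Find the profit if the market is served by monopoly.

Profit = 216.225

A monopolist chooses Q where MR = MC. MR = 221.5 − 5Q; setting this equal to 175 gives Q = 9.3 and P = 198.25.
Profit = (198.25 − 175)·9.3 = 216.225.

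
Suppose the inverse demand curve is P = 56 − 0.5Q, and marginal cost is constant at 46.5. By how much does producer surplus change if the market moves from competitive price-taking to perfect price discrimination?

PS rises by 90.25

Under competition P = MC = 46.5, so Q = (56 − 46.5)/0.5 = 19.
PS = (46.5 − 46.5)·19 = 0.
A perfectly discriminating monopolist sells every unit with P(Q) ≥ MC(Q), so output equals the competitive quantity Q = 19. Each buyer pays their reservation price, so CS = 0 and the firm captures all surplus.
PS = ½·(56 − 46.5)·19 = 90.25.
Change in producer surplus: 90.25 − 0 = 90.25.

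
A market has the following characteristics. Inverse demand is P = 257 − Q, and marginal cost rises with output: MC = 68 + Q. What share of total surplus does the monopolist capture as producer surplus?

The monopolist equates marginal revenue to marginal cost: 257 − 2Q = 68 + Q, so Q = 63. From demand, P = 194.
CS = ½·(257 − 194)·63 = 1984.5.
PS = P·Q − VC(Q) = 194·63 − (68·63 + ½·1·63²) = 5953.5.
Share captured = PS/TS = 5953.5/7938 = 0.75.

PS/TS = 0.75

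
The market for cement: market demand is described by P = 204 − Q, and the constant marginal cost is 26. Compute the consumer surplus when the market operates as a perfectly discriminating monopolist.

A perfectly discriminating monopolist sells every unit with P(Q) ≥ MC(Q), so output equals the competitive quantity Q = 178. Each buyer pays their reservation price, so CS = 0 and the firm captures all surplus.
CS = 0.

CS = 0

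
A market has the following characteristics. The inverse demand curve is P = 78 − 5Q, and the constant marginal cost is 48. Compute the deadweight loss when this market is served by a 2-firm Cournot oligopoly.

Under competition P = MC = 48, so Q = (78 − 48)/5 = 6.
With 2 symmetric Cournot firms, each firm's FOC gives 78 − 15q = 48, so q = 2, Q = 2·2 = 4, and P = 58.
DWL is the triangle between Q = 4 and Q = 6: ½·(6 − 4)·(58 − 48) = 10.

DWL = 10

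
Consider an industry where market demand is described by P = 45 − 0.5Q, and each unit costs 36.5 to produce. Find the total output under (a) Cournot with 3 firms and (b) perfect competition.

Cournot with 3 identical firms: the symmetric best-response condition is 45 − 2q = 36.5. Each firm produces q = 4.25, total output Q = 12.75, price P = 38.625.
Under competition P = MC = 36.5, so Q = (45 − 36.5)/0.5 = 17.

Cournot: Q = 12.75; Competition: Q = 17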